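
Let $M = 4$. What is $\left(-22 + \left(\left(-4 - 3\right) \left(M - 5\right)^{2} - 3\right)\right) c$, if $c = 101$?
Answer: $-3232$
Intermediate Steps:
$\left(-22 + \left(\left(-4 - 3\right) \left(M - 5\right)^{2} - 3\right)\right) c = \left(-22 + \left(\left(-4 - 3\right) \left(4 - 5\right)^{2} - 3\right)\right) 101 = \left(-22 + \left(\left(-4 - 3\right) \left(-1\right)^{2} - 3\right)\right) 101 = \left(-22 - 10\right) 101 = \left(-32\right) 101 = -3232$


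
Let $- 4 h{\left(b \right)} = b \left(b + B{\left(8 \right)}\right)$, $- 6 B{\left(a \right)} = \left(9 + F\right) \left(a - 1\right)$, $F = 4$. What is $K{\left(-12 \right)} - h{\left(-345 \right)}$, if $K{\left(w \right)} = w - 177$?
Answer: $\frac{247003}{8} \approx 30875.0$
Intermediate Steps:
$B{\left(a \right)} = \frac{13}{6} - \frac{13 a}{6}$ ($B{\left(a \right)} = - \frac{\left(9 + 4\right) \left(a - 1\right)}{6} = - \frac{13 \left(-1 + a\right)}{6} = - \frac{-13 + 13 a}{6} = \frac{13}{6} - \frac{13 a}{6}$)
$K{\left(w \right)} = -177 + w$ ($K{\left(w \right)} = w - 177 = -177 + w$)
$h{\left(b \right)} = - \frac{b \left(- \frac{91}{6} + b\right)}{4}$ ($h{\left(b \right)} = - \frac{b \left(b + \left(\frac{13}{6} - \frac{52}{3}\right)\right)}{4} = - \frac{b \left(b - \frac{91}{6}\right)}{4} = - \frac{b \left(- \frac{91}{6} + b\right)}{4}$)
$K{\left(-12 \right)} - h{\left(-345 \right)} = \left(-177 - 12\right) - \frac{1}{24} \left(-345\right) \left(91 - -2070\right) = -189 - \frac{1}{24} \left(-345\right) \left(91 + 2070\right) = -189 - \frac{1}{24} \left(-345\right) 2161 = -189 - - \frac{248515}{8} = -189 + \frac{248515}{8} = \frac{247003}{8}$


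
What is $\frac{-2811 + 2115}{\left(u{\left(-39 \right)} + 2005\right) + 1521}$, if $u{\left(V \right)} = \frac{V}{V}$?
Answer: $- \frac{696}{3527} \approx -0.19733$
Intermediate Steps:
$u{\left(V \right)} = 1$
$\frac{-2811 + 2115}{\left(u{\left(-39 \right)} + 2005\right) + 1521} = \frac{-2811 + 2115}{\left(1 + 2005\right) + 1521} = - \frac{696}{2006 + 1521} = - \frac{696}{3527}$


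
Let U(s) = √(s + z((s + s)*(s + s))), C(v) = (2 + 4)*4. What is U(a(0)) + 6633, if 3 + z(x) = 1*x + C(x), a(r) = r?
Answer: 6633 + √21 ≈ 6637.6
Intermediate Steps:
C(v) = 24 (C(v) = 6*4 = 24)
z(x) = 21 + x (z(x) = -3 + (1*x + 24) = -3 + (x + 24) = -3 + (24 + x) = 21 + x)
U(s) = √(21 + s + 4*s²) (U(s) = √(s + (21 + (s + s)*(s + s))) = √(s + (21 + (2*s)*(2*s))) = √(s + (21 + 4*s²)) = √(21 + s + 4*s²))
U(a(0)) + 6633 = √(21 + 0 + 4*0²) + 6633 = √(21 + 0 + 4*0) + 6633 = √(21 + 0 + 0) + 6633 = √21 + 6633 = 6633 + √21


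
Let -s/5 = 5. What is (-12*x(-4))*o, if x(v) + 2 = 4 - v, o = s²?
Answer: -45000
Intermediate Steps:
s = -25 (s = -5*5 = -25)
o = 625 (o = (-25)² = 625)
x(v) = 2 - v (x(v) = -2 + (4 - v) = 2 - v)
(-12*x(-4))*o = -12*(2 - 1*(-4))*625 = -12*(2 + 4)*625 = -12*6*625 = -72*625 = -45000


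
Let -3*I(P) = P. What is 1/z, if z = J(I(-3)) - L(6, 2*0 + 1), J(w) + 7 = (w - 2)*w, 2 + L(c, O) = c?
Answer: -1/12 ≈ -0.083333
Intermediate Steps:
L(c, O) = -2 + c
I(P) = -P/3
J(w) = -7 + w*(-2 + w) (J(w) = -7 + (w - 2)*w = -7 + (-2 + w)*w = -7 + w*(-2 + w))
z = -12 (z = (-7 + (-1/3*(-3))**2 - (-2)*(-3)/3) - (-2 + 6) = (-7 + 1**2 - 2*1) - 1*4 = (-7 + 1 - 2) - 4 = -8 - 4 = -12)
1/z = 1/(-12) = -1/12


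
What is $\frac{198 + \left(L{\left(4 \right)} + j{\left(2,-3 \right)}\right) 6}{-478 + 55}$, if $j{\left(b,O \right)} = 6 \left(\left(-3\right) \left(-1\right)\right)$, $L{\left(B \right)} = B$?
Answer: $- \frac{110}{141} \approx -0.78014$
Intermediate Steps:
$j{\left(b,O \right)} = 18$ ($j{\left(b,O \right)} = 6 \cdot 3 = 18$)
$\frac{198 + \left(L{\left(4 \right)} + j{\left(2,-3 \right)}\right) 6}{-478 + 55} = \frac{198 + \left(4 + 18\right) 6}{-478 + 55} = \frac{198 + 22 \cdot 6}{-423} = \left(198 + 132\right) \left(- \frac{1}{423}\right) = 330 \left(- \frac{1}{423}\right) = - \frac{110}{141}$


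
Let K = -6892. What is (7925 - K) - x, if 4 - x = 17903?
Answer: 32716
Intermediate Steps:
x = -17899 (x = 4 - 1*17903 = 4 - 17903 = -17899)
(7925 - K) - x = (7925 - 1*(-6892)) - 1*(-17899) = (7925 + 6892) + 17899 = 14817 + 17899 = 32716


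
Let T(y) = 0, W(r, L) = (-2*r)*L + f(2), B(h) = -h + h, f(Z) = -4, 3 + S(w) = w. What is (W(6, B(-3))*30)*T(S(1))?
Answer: 0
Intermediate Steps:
S(w) = -3 + w
B(h) = 0
W(r, L) = -4 - 2*L*r (W(r, L) = (-2*r)*L - 4 = -2*L*r - 4 = -4 - 2*L*r)
(W(6, B(-3))*30)*T(S(1)) = ((-4 - 2*0*6)*30)*0 = ((-4 + 0)*30)*0 = -4*30*0 = -120*0 = 0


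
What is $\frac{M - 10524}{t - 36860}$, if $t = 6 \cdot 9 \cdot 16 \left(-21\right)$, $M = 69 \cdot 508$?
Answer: $- \frac{6132}{13751} \approx -0.44593$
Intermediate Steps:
$M = 35052$
$t = -18144$ ($t = 54 \cdot 16 \left(-21\right) = 864 \left(-21\right) = -18144$)
$\frac{M - 10524}{t - 36860} = \frac{35052 - 10524}{-18144 - 36860} = \frac{24528}{-55004} = 24528 \left(- \frac{1}{55004}\right) = - \frac{6132}{13751}$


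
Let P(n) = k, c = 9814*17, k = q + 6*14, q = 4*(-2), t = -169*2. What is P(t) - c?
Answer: -166762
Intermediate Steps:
t = -338
q = -8
k = 76 (k = -8 + 6*14 = -8 + 84 = 76)
c = 166838
P(n) = 76
P(t) - c = 76 - 1*166838 = 76 - 166838 = -166762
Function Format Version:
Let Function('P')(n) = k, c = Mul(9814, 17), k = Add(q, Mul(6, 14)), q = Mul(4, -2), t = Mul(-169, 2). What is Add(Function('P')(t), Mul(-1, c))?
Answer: -166762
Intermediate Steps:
t = -338
q = -8
k = 76 (k = Add(-8, Mul(6, 14)) = Add(-8, 84) = 76)
c = 166838
Function('P')(n) = 76
Add(Function('P')(t), Mul(-1, c)) = Add(76, Mul(-1, 166838)) = Add(76, -166838) = -166762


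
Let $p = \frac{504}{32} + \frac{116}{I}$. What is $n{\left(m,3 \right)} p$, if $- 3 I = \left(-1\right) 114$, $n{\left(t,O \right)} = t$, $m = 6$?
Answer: $\frac{4287}{38} \approx 112.82$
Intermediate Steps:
$I = 38$ ($I = - \frac{\left(-1\right) 114}{3} = \left(- \frac{1}{3}\right) \left(-114\right) = 38$)
$p = \frac{1429}{76}$ ($p = \frac{504}{32} + \frac{116}{38} = 504 \cdot \frac{1}{32} + 116 \cdot \frac{1}{38} = \frac{63}{4} + \frac{58}{19} = \frac{1429}{76} \approx 18.803$)
$n{\left(m,3 \right)} p = 6 \cdot \frac{1429}{76} = \frac{4287}{38}$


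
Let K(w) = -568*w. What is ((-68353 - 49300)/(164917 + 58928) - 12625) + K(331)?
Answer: -44910811538/223845 ≈ -2.0063e+5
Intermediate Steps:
((-68353 - 49300)/(164917 + 58928) - 12625) + K(331) = ((-68353 - 49300)/(164917 + 58928) - 12625) - 568*331 = (-117653/223845 - 12625) - 188008 = -2826160778/223845 - 188008 = -44910811538/223845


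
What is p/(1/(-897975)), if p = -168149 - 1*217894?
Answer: 346656962925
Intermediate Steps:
p = -386043 (p = -168149 - 217894 = -386043)
p/(1/(-897975)) = -386043/(1/(-897975)) = -386043/(-1/897975) = -386043*(-897975) = 346656962925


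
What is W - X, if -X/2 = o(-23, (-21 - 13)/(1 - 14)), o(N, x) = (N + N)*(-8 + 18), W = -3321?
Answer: -4241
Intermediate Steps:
o(N, x) = 20*N (o(N, x) = (2*N)*10 = 20*N)
X = 920 (X = -40*(-23) = -2*(-460) = 920)
W - X = -3321 - 1*920 = -3321 - 920 = -4241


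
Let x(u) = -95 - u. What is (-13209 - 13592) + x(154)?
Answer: -27050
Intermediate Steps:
(-13209 - 13592) + x(154) = (-13209 - 13592) + (-95 - 1*154) = -26801 + (-95 - 154) = -26801 - 249 = -27050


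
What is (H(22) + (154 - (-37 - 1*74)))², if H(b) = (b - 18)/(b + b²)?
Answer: 4495300209/64009 ≈ 70229.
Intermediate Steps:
H(b) = (-18 + b)/(b + b²)
(H(22) + (154 - (-37 - 1*74)))² = ((-18 + 22)/(22*(1 + 22)) + (154 - (-37 - 1*74)))² = ((1/22)*4/23 + (154 - (-37 - 74)))² = ((1/22)*(1/23)*4 + (154 - 1*(-111)))² = (2/253 + (154 + 111))² = (2/253 + 265)² = (67047/253)² = 4495300209/64009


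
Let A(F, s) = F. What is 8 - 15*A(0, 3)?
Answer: 8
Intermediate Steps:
8 - 15*A(0, 3) = 8 - 15*0 = 8 + 0 = 8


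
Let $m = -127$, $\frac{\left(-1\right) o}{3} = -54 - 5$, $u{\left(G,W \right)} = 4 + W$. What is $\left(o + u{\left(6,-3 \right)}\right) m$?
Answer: $-22606$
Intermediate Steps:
$o = 177$ ($o = - 3 \left(-54 - 5\right) = \left(-3\right) \left(-59\right) = 177$)
$\left(o + u{\left(6,-3 \right)}\right) m = \left(177 + \left(4 - 3\right)\right) \left(-127\right) = \left(177 + 1\right) \left(-127\right) = 178 \left(-127\right) = -22606$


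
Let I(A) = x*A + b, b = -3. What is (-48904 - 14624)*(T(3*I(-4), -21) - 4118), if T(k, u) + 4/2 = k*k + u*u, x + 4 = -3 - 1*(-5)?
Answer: 219425712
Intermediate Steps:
x = -2 (x = -4 + (-3 - 1*(-5)) = -4 + (-3 + 5) = -4 + 2 = -2)
I(A) = -3 - 2*A (I(A) = -2*A - 3 = -3 - 2*A)
T(k, u) = -2 + k**2 + u**2 (T(k, u) = -2 + (k*k + u*u) = -2 + (k**2 + u**2) = -2 + k**2 + u**2)
(-48904 - 14624)*(T(3*I(-4), -21) - 4118) = (-48904 - 14624)*((-2 + (3*(-3 - 2*(-4)))**2 + (-21)**2) - 4118) = -63528*((-2 + (3*(-3 + 8))**2 + 441) - 4118) = -63528*((-2 + (3*5)**2 + 441) - 4118) = -63528*((-2 + 15**2 + 441) - 4118) = -63528*((-2 + 225 + 441) - 4118) = -63528*(664 - 4118) = -63528*(-3454) = 219425712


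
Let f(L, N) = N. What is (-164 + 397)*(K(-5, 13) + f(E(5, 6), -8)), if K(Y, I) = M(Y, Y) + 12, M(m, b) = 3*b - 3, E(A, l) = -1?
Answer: -3262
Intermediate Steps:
M(m, b) = -3 + 3*b
K(Y, I) = 9 + 3*Y (K(Y, I) = (-3 + 3*Y) + 12 = 9 + 3*Y)
(-164 + 397)*(K(-5, 13) + f(E(5, 6), -8)) = (-164 + 397)*((9 + 3*(-5)) - 8) = 233*((9 - 15) - 8) = 233*(-6 - 8) = 233*(-14) = -3262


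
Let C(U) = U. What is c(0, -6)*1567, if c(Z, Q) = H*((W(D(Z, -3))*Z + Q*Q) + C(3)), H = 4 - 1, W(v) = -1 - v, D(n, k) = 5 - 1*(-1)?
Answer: 183339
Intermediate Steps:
D(n, k) = 6 (D(n, k) = 5 + 1 = 6)
H = 3
c(Z, Q) = 9 - 21*Z + 3*Q² (c(Z, Q) = 3*(((-1 - 1*6)*Z + Q*Q) + 3) = 3*(((-1 - 6)*Z + Q²) + 3) = 3*((-7*Z + Q²) + 3) = 3*((Q² - 7*Z) + 3) = 3*(3 + Q² - 7*Z) = 9 - 21*Z + 3*Q²)
c(0, -6)*1567 = (9 - 21*0 + 3*(-6)²)*1567 = (9 + 0 + 3*36)*1567 = (9 + 0 + 108)*1567 = 117*1567 = 183339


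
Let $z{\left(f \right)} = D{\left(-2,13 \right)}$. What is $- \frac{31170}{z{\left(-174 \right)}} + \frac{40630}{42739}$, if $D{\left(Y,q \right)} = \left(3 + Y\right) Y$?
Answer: $\frac{666127945}{42739} \approx 15586.0$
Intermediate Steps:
$D{\left(Y,q \right)} = Y \left(3 + Y\right)$
$z{\left(f \right)} = -2$ ($z{\left(f \right)} = - 2 \left(3 - 2\right) = \left(-2\right) 1 = -2$)
$- \frac{31170}{z{\left(-174 \right)}} + \frac{40630}{42739} = - \frac{31170}{-2} + \frac{40630}{42739} = \left(-31170\right) \left(- \frac{1}{2}\right) + 40630 \cdot \frac{1}{42739} = 15585 + \frac{40630}{42739} = \frac{666127945}{42739}$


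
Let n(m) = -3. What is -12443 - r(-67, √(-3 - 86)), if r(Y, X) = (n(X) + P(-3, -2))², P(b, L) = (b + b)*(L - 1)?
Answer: -12668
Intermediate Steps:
P(b, L) = 2*b*(-1 + L) (P(b, L) = (2*b)*(-1 + L) = 2*b*(-1 + L))
r(Y, X) = 225 (r(Y, X) = (-3 + 2*(-3)*(-1 - 2))² = (-3 + 2*(-3)*(-3))² = (-3 + 18)² = 15² = 225)
-12443 - r(-67, √(-3 - 86)) = -12443 - 1*225 = -12443 - 225 = -12668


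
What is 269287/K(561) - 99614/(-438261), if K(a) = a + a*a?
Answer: 49808163685/46058601534 ≈ 1.0814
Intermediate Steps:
K(a) = a + a²
269287/K(561) - 99614/(-438261) = 269287/((561*(1 + 561))) - 99614/(-438261) = 269287/((561*562)) - 99614*(-1/438261) = 269287/315282 + 99614/438261 = 49808163685/46058601534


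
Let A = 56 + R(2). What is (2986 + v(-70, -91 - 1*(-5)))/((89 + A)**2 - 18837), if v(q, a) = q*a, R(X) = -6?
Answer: 4503/242 ≈ 18.607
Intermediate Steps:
v(q, a) = a*q
A = 50 (A = 56 - 6 = 50)
(2986 + v(-70, -91 - 1*(-5)))/((89 + A)**2 - 18837) = (2986 + (-91 - 1*(-5))*(-70))/((89 + 50)**2 - 18837) = (2986 + (-91 + 5)*(-70))/(139**2 - 18837) = (2986 - 86*(-70))/(19321 - 18837) = (2986 + 6020)/484 = 9006*(1/484) = 4503/242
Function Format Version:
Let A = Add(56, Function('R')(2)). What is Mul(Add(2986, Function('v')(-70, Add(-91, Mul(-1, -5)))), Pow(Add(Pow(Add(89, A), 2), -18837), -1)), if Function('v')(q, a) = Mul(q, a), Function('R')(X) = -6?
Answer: Rational(4503, 242) ≈ 18.607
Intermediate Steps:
Function('v')(q, a) = Mul(a, q)
A = 50 (A = Add(56, -6) = 50)
Mul(Add(2986, Function('v')(-70, Add(-91, Mul(-1, -5)))), Pow(Add(Pow(Add(89, A), 2), -18837), -1)) = Mul(Add(2986, Mul(Add(-91, Mul(-1, -5)), -70)), Pow(Add(Pow(Add(89, 50), 2), -18837), -1)) = Mul(Add(2986, Mul(Add(-91, 5), -70)), Pow(Add(Pow(139, 2), -18837), -1)) = Mul(Add(2986, Mul(-86, -70)), Pow(Add(19321, -18837), -1)) = Mul(Add(2986, 6020), Pow(484, -1)) = Mul(9006, Rational(1, 484)) = Rational(4503, 242)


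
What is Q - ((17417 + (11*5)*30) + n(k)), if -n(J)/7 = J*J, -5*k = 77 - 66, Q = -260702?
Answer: -6993378/25 ≈ -2.7974e+5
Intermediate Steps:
k = -11/5 (k = -(77 - 66)/5 = -⅕*11 = -11/5 ≈ -2.2000)
n(J) = -7*J² (n(J) = -7*J*J = -7*J²)
Q - ((17417 + (11*5)*30) + n(k)) = -260702 - ((17417 + (11*5)*30) - 7*(-11/5)²) = -260702 - ((17417 + 55*30) - 7*121/25) = -260702 - ((17417 + 1650) - 847/25) = -260702 - (19067 - 847/25) = -260702 - 1*475828/25 = -260702 - 475828/25 = -6993378/25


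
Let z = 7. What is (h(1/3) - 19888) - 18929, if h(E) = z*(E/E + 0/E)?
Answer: -38810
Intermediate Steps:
h(E) = 7 (h(E) = 7*(E/E + 0/E) = 7*(1 + 0) = 7*1 = 7)
(h(1/3) - 19888) - 18929 = (7 - 19888) - 18929 = -19881 - 18929 = -38810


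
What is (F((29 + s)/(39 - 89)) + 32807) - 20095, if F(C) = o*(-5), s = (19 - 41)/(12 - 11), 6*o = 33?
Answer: 25369/2 ≈ 12685.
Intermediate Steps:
o = 11/2 (o = (⅙)*33 = 11/2 ≈ 5.5000)
s = -22 (s = -22/1 = -22*1 = -22)
F(C) = -55/2 (F(C) = (11/2)*(-5) = -55/2)
(F((29 + s)/(39 - 89)) + 32807) - 20095 = (-55/2 + 32807) - 20095 = 65559/2 - 20095 = 25369/2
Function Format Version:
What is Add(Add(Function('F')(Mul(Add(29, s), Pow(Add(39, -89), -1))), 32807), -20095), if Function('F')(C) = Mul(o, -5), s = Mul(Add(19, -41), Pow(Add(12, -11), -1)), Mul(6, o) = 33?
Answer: Rational(25369, 2) ≈ 12685.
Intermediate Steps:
o = Rational(11, 2) (o = Mul(Rational(1, 6), 33) = Rational(11, 2) ≈ 5.5000)
s = -22 (s = Mul(-22, Pow(1, -1)) = Mul(-22, 1) = -22)
Function('F')(C) = Rational(-55, 2) (Function('F')(C) = Mul(Rational(11, 2), -5) = Rational(-55, 2))
Add(Add(Function('F')(Mul(Add(29, s), Pow(Add(39, -89), -1))), 32807), -20095) = Add(Add(Rational(-55, 2), 32807), -20095) = Add(Rational(65559, 2), -20095) = Rational(25369, 2)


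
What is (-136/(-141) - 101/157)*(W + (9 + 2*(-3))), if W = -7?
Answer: -28444/22137 ≈ -1.2849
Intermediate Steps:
(-136/(-141) - 101/157)*(W + (9 + 2*(-3))) = (-136/(-141) - 101/157)*(-7 + (9 + 2*(-3))) = (-136*(-1/141) - 101*1/157)*(-7 + (9 - 6)) = (136/141 - 101/157)*(-7 + 3) = (7111/22137)*(-4) = -28444/22137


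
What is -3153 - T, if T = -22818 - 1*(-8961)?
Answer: 10704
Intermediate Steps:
T = -13857 (T = -22818 + 8961 = -13857)
-3153 - T = -3153 - 1*(-13857) = -3153 + 13857 = 10704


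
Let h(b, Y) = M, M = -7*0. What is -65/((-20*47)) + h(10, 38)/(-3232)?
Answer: 13/188 ≈ 0.069149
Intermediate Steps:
M = 0
h(b, Y) = 0
-65/((-20*47)) + h(10, 38)/(-3232) = -65/((-20*47)) + 0/(-3232) = -65/(-940) + 0*(-1/3232) = -65*(-1/940) + 0 = 13/188 + 0 = 13/188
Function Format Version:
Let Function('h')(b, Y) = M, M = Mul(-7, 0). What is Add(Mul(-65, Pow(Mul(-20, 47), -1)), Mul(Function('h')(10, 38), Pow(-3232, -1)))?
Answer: Rational(13, 188) ≈ 0.069149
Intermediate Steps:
M = 0
Function('h')(b, Y) = 0
Add(Mul(-65, Pow(Mul(-20, 47), -1)), Mul(Function('h')(10, 38), Pow(-3232, -1))) = Add(Mul(-65, Pow(Mul(-20, 47), -1)), Mul(0, Pow(-3232, -1))) = Add(Mul(-65, Pow(-940, -1)), Mul(0, Rational(-1, 3232))) = Add(Mul(-65, Rational(-1, 940)), 0) = Add(Rational(13, 188), 0) = Rational(13, 188)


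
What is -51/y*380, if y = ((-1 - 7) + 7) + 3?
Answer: -9690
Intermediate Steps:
y = 2 (y = (-8 + 7) + 3 = -1 + 3 = 2)
-51/y*380 = -51/2*380 = -9690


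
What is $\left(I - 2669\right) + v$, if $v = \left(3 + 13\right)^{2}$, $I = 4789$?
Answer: $2376$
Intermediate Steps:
$v = 256$ ($v = 16^{2} = 256$)
$\left(I - 2669\right) + v = \left(4789 - 2669\right) + 256 = 2120 + 256 = 2376$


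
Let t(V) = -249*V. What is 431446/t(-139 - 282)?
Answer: 431446/104829 ≈ 4.1157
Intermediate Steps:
431446/t(-139 - 282) = 431446/((-249*(-139 - 282))) = 431446/((-249*(-421))) = 431446/104829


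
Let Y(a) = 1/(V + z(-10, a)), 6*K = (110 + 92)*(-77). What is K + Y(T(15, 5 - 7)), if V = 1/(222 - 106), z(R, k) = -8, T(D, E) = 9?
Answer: -2403209/927 ≈ -2592.5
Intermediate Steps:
V = 1/116 ≈ 0.0086207
K = -7777/3 (K = ((110 + 92)*(-77))/6 = (202*(-77))/6 = (1/6)*(-15554) = -7777/3 ≈ -2592.3)
Y(a) = -116/927 (Y(a) = 1/(1/116 - 8) = 1/(-927/116) = -116/927)
K + Y(T(15, 5 - 7)) = -7777/3 - 116/927 = -2403209/927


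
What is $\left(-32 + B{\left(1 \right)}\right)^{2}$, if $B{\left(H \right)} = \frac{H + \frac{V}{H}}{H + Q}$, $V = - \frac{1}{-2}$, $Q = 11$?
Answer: $\frac{65025}{64} \approx 1016.0$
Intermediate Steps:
$V = \frac{1}{2}$ ($V = \left(-1\right) \left(- \frac{1}{2}\right) = \frac{1}{2} \approx 0.5$)
$B{\left(H \right)} = \frac{H + \frac{1}{2 H}}{11 + H}$ ($B{\left(H \right)} = \frac{H + \frac{1}{2 H}}{H + 11} = \frac{H + \frac{1}{2 H}}{11 + H}$)
$\left(-32 + B{\left(1 \right)}\right)^{2} = \left(-32 + \frac{\frac{1}{2} + 1^{2}}{1 \left(11 + 1\right)}\right)^{2} = \left(-32 + 1 \cdot \frac{1}{12} \left(\frac{1}{2} + 1\right)\right)^{2} = \left(-32 + 1 \cdot \frac{1}{12} \cdot \frac{3}{2}\right)^{2} = \left(-32 + \frac{1}{8}\right)^{2} = \left(- \frac{255}{8}\right)^{2} = \frac{65025}{64}$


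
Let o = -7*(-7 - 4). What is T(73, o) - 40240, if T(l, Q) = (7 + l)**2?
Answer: -33840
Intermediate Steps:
o = 77 (o = -7*(-11) = 77)
T(73, o) - 40240 = (7 + 73)**2 - 40240 = 80**2 - 40240 = 6400 - 40240 = -33840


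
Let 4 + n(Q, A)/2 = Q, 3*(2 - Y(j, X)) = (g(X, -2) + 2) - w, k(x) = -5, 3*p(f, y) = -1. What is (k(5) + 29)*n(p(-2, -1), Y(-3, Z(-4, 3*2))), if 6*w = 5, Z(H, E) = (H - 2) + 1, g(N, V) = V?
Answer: -208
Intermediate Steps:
p(f, y) = -⅓ (p(f, y) = (⅓)*(-1) = -⅓)
Z(H, E) = -1 + H (Z(H, E) = (-2 + H) + 1 = -1 + H)
w = ⅚ (w = (⅙)*5 = ⅚ ≈ 0.83333)
Y(j, X) = 41/18 (Y(j, X) = 2 - ((-2 + 2) - 1*⅚)/3 = 2 - (0 - ⅚)/3 = 2 - ⅓*(-⅚) = 2 + 5/18 = 41/18)
n(Q, A) = -8 + 2*Q
(k(5) + 29)*n(p(-2, -1), Y(-3, Z(-4, 3*2))) = (-5 + 29)*(-8 + 2*(-⅓)) = 24*(-8 - ⅔) = 24*(-26/3) = -208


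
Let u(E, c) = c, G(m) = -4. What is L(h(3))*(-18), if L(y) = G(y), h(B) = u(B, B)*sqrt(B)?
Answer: 72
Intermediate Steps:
h(B) = B**(3/2) (h(B) = B*sqrt(B) = B**(3/2))
L(y) = -4
L(h(3))*(-18) = -4*(-18) = 72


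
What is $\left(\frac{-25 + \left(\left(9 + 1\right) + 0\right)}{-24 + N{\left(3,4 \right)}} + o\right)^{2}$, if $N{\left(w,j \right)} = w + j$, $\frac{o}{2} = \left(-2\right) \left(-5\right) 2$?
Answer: $\frac{483025}{289} \approx 1671.4$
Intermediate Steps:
$o = 40$ ($o = 2 \left(-2\right) \left(-5\right) 2 = 2 \cdot 10 \cdot 2 = 2 \cdot 20 = 40$)
$N{\left(w,j \right)} = j + w$
$\left(\frac{-25 + \left(\left(9 + 1\right) + 0\right)}{-24 + N{\left(3,4 \right)}} + o\right)^{2} = \left(\frac{-25 + \left(\left(9 + 1\right) + 0\right)}{-24 + \left(4 + 3\right)} + 40\right)^{2} = \left(\frac{-25 + \left(10 + 0\right)}{-24 + 7} + 40\right)^{2} = \left(\frac{-25 + 10}{-17} + 40\right)^{2} = \left(\left(-15\right) \left(- \frac{1}{17}\right) + 40\right)^{2} = \left(\frac{15}{17} + 40\right)^{2} = \left(\frac{695}{17}\right)^{2} = \frac{483025}{289}$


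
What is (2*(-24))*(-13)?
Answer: 624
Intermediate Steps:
(2*(-24))*(-13) = -48*(-13) = 624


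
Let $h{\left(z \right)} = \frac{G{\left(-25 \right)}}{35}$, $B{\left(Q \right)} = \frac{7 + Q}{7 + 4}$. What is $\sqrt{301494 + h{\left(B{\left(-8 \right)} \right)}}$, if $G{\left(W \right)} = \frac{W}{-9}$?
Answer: $\frac{\sqrt{132958889}}{21} \approx 549.08$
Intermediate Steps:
$G{\left(W \right)} = - \frac{W}{9}$ ($G{\left(W \right)} = W \left(- \frac{1}{9}\right) = - \frac{W}{9}$)
$B{\left(Q \right)} = \frac{7}{11} + \frac{Q}{11}$ ($B{\left(Q \right)} = \frac{7 + Q}{11} = \left(7 + Q\right) \frac{1}{11} = \frac{7}{11} + \frac{Q}{11}$)
$h{\left(z \right)} = \frac{5}{63}$ ($h{\left(z \right)} = \frac{\left(- \frac{1}{9}\right) \left(-25\right)}{35} = \frac{25}{9} \cdot \frac{1}{35} = \frac{5}{63}$)
$\sqrt{301494 + h{\left(B{\left(-8 \right)} \right)}} = \sqrt{301494 + \frac{5}{63}} = \sqrt{\frac{18994127}{63}} = \frac{\sqrt{132958889}}{21}$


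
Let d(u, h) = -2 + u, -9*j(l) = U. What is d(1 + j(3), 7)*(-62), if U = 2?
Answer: 682/9 ≈ 75.778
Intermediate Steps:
j(l) = -2/9 (j(l) = -1/9*2 = -2/9)
d(1 + j(3), 7)*(-62) = (-2 + (1 - 2/9))*(-62) = (-2 + 7/9)*(-62) = -11/9*(-62) = 682/9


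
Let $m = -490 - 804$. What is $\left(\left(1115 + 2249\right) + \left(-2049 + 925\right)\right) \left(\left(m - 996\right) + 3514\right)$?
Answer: $2741760$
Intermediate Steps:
$m = -1294$ ($m = -490 - 804 = -1294$)
$\left(\left(1115 + 2249\right) + \left(-2049 + 925\right)\right) \left(\left(m - 996\right) + 3514\right) = \left(\left(1115 + 2249\right) + \left(-2049 + 925\right)\right) \left(\left(-1294 - 996\right) + 3514\right) = \left(3364 - 1124\right) \left(\left(-1294 - 996\right) + 3514\right) = 2240 \left(-2290 + 3514\right) = 2240 \cdot 1224 = 2741760$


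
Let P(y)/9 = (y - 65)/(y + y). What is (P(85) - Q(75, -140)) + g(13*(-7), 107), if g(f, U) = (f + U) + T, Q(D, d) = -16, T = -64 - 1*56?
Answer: -1478/17 ≈ -86.941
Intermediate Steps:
T = -120 (T = -64 - 56 = -120)
P(y) = 9*(-65 + y)/(2*y) (P(y) = 9*((y - 65)/(y + y)) = 9*((-65 + y)/((2*y))) = 9*((-65 + y)*(1/(2*y))) = 9*((-65 + y)/(2*y)) = 9*(-65 + y)/(2*y))
g(f, U) = -120 + U + f (g(f, U) = (f + U) - 120 = (U + f) - 120 = -120 + U + f)
(P(85) - Q(75, -140)) + g(13*(-7), 107) = ((9/2)*(-65 + 85)/85 - 1*(-16)) + (-120 + 107 + 13*(-7)) = ((9/2)*(1/85)*20 + 16) + (-120 + 107 - 91) = (18/17 + 16) - 104 = 290/17 - 104 = -1478/17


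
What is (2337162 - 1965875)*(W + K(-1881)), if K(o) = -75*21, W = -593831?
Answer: -221066507522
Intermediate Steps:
K(o) = -1575
(2337162 - 1965875)*(W + K(-1881)) = (2337162 - 1965875)*(-593831 - 1575) = 371287*(-595406) = -221066507522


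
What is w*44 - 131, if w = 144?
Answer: 6205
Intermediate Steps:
w*44 - 131 = 144*44 - 131 = 6336 - 131 = 6205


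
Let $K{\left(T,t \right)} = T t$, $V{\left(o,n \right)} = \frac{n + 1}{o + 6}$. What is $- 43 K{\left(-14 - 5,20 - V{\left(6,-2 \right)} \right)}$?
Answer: $\frac{196897}{12} \approx 16408.0$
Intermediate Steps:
$V{\left(o,n \right)} = \frac{1 + n}{6 + o}$
$- 43 K{\left(-14 - 5,20 - V{\left(6,-2 \right)} \right)} = - 43 \left(-14 - 5\right) \left(20 - \frac{1 - 2}{6 + 6}\right) = - 43 \left(- 19 \left(20 - \frac{1}{12} \left(-1\right)\right)\right) = - 43 \left(- 19 \left(20 - - \frac{1}{12}\right)\right) = - 43 \left(- 19 \left(20 + \frac{1}{12}\right)\right) = - 43 \left(\left(-19\right) \frac{241}{12}\right) = \left(-43\right) \left(- \frac{4579}{12}\right) = \frac{196897}{12}$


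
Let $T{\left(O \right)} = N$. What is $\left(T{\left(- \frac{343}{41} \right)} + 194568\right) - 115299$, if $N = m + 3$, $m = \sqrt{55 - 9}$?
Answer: $79272 + \sqrt{46} \approx 79279.0$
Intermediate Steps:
$m = \sqrt{46} \approx 6.7823$
$N = 3 + \sqrt{46}$ ($N = \sqrt{46} + 3 = 3 + \sqrt{46} \approx 9.7823$)
$T{\left(O \right)} = 3 + \sqrt{46}$
$\left(T{\left(- \frac{343}{41} \right)} + 194568\right) - 115299 = \left(\left(3 + \sqrt{46}\right) + 194568\right) - 115299 = \left(194571 + \sqrt{46}\right) - 115299 = 79272 + \sqrt{46}$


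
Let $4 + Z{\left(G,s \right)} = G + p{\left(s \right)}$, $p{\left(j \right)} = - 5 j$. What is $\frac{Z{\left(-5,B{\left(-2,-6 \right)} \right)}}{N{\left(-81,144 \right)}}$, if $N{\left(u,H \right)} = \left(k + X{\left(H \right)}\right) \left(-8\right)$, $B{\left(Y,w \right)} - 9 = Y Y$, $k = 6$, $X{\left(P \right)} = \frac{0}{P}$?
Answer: $\frac{37}{24} \approx 1.5417$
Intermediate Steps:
$X{\left(P \right)} = 0$
$B{\left(Y,w \right)} = 9 + Y^{2}$ ($B{\left(Y,w \right)} = 9 + Y Y = 9 + Y^{2}$)
$Z{\left(G,s \right)} = -4 + G - 5 s$ ($Z{\left(G,s \right)} = -4 + \left(G - 5 s\right) = -4 + G - 5 s$)
$N{\left(u,H \right)} = -48$ ($N{\left(u,H \right)} = \left(6 + 0\right) \left(-8\right) = 6 \left(-8\right) = -48$)
$\frac{Z{\left(-5,B{\left(-2,-6 \right)} \right)}}{N{\left(-81,144 \right)}} = \frac{-4 - 5 - 5 \left(9 + \left(-2\right)^{2}\right)}{-48} = \left(-4 - 5 - 5 \left(9 + 4\right)\right) \left(- \frac{1}{48}\right) = \left(-4 - 5 - 65\right) \left(- \frac{1}{48}\right) = \left(-74\right) \left(- \frac{1}{48}\right) = \frac{37}{24}$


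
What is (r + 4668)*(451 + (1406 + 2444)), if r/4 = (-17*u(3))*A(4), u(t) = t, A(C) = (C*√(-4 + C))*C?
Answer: 20077068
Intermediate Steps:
A(C) = C²*√(-4 + C)
r = 0 (r = 4*((-17*3)*(4²*√(-4 + 4))) = 4*(-816*√0) = 4*(-816*0) = 4*(-51*0) = 4*0 = 0)
(r + 4668)*(451 + (1406 + 2444)) = (0 + 4668)*(451 + (1406 + 2444)) = 4668*(451 + 3850) = 4668*4301 = 20077068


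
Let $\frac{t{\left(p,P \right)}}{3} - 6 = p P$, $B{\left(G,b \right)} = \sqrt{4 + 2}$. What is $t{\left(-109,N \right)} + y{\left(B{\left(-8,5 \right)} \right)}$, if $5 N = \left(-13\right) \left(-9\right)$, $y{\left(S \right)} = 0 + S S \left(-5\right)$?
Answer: $- \frac{38319}{5} \approx -7663.8$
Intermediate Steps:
$B{\left(G,b \right)} = \sqrt{6}$
$y{\left(S \right)} = - 5 S^{2}$ ($y{\left(S \right)} = 0 + S \left(- 5 S\right) = 0 - 5 S^{2} = - 5 S^{2}$)
$N = \frac{117}{5}$ ($N = \frac{\left(-13\right) \left(-9\right)}{5} = \frac{1}{5} \cdot 117 = \frac{117}{5} \approx 23.4$)
$t{\left(p,P \right)} = 18 + 3 P p$ ($t{\left(p,P \right)} = 18 + 3 p P = 18 + 3 P p$)
$t{\left(-109,N \right)} + y{\left(B{\left(-8,5 \right)} \right)} = \left(18 + 3 \cdot \frac{117}{5} \left(-109\right)\right) - 5 \left(\sqrt{6}\right)^{2} = \left(18 - \frac{38259}{5}\right) - 30 = - \frac{38169}{5} - 30 = - \frac{38319}{5}$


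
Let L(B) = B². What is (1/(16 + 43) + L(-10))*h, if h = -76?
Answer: -448476/59 ≈ -7601.3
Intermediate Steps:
(1/(16 + 43) + L(-10))*h = (1/(16 + 43) + (-10)²)*(-76) = (1/59 + 100)*(-76) = (5901/59)*(-76) = -448476/59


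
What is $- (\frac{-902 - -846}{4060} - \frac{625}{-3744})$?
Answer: $- \frac{83137}{542880} \approx -0.15314$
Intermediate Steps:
$- (\frac{-902 - -846}{4060} - \frac{625}{-3744}) = - (\left(-902 + 846\right) \frac{1}{4060} - - \frac{625}{3744}) = - (\left(-56\right) \frac{1}{4060} + \frac{625}{3744}) = - (- \frac{2}{145} + \frac{625}{3744}) = \left(-1\right) \frac{83137}{542880} = - \frac{83137}{542880}$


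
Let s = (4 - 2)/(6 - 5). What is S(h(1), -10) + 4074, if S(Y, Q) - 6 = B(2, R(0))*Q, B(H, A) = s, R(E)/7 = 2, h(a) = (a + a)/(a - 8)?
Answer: 4060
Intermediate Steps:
h(a) = 2*a/(-8 + a) (h(a) = (2*a)/(-8 + a) = 2*a/(-8 + a))
s = 2 (s = 2/1 = 2*1 = 2)
R(E) = 14 (R(E) = 7*2 = 14)
B(H, A) = 2
S(Y, Q) = 6 + 2*Q
S(h(1), -10) + 4074 = (6 + 2*(-10)) + 4074 = (6 - 20) + 4074 = -14 + 4074 = 4060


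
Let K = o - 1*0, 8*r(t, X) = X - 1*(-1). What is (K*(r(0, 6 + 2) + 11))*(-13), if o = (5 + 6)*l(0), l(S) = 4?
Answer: -13871/2 ≈ -6935.5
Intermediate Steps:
o = 44 (o = (5 + 6)*4 = 11*4 = 44)
r(t, X) = ⅛ + X/8 (r(t, X) = (X - 1*(-1))/8 = (X + 1)/8 = (1 + X)/8 = ⅛ + X/8)
K = 44 (K = 44 - 1*0 = 44 + 0 = 44)
(K*(r(0, 6 + 2) + 11))*(-13) = (44*((⅛ + (6 + 2)/8) + 11))*(-13) = (44*((⅛ + (⅛)*8) + 11))*(-13) = (44*((⅛ + 1) + 11))*(-13) = (44*(9/8 + 11))*(-13) = (44*(97/8))*(-13) = (1067/2)*(-13) = -13871/2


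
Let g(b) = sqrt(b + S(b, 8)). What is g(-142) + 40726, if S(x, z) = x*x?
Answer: 40726 + sqrt(20022) ≈ 40868.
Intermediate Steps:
S(x, z) = x**2
g(b) = sqrt(b + b**2)
g(-142) + 40726 = sqrt(-142*(1 - 142)) + 40726 = sqrt(-142*(-141)) + 40726 = sqrt(20022) + 40726 = 40726 + sqrt(20022)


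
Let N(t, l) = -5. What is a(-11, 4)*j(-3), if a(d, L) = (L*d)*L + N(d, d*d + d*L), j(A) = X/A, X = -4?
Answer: -724/3 ≈ -241.33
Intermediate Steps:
j(A) = -4/A
a(d, L) = -5 + d*L² (a(d, L) = (L*d)*L - 5 = d*L² - 5 = -5 + d*L²)
a(-11, 4)*j(-3) = (-5 - 11*4²)*(-4/(-3)) = (-5 - 11*16)*(-4*(-⅓)) = (-5 - 176)*(4/3) = -181*4/3 = -724/3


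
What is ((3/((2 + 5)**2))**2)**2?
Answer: 81/5764801 ≈ 1.4051e-5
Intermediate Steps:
((3/((2 + 5)**2))**2)**2 = ((3/(7**2))**2)**2 = ((3/49)**2)**2 = (9/2401)**2 = 81/5764801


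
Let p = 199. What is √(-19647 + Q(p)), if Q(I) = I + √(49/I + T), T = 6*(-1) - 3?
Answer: √(-770160248 + 199*I*√346658)/199 ≈ 0.010608 + 139.46*I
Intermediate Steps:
T = -9 (T = -6 - 3 = -9)
Q(I) = I + √(-9 + 49/I) (Q(I) = I + √(49/I - 9) = I + √(-9 + 49/I))
√(-19647 + Q(p)) = √(-19647 + (199 + √(-9 + 49/199))) = √(-19647 + (199 + √(-1742/199))) = √(-19647 + (199 + I*√346658/199)) = √(-19448 + I*√346658/199)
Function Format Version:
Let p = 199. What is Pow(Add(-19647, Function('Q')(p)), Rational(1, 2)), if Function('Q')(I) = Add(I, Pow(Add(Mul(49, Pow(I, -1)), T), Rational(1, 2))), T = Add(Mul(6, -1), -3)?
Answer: Mul(Rational(1, 199), Pow(Add(-770160248, Mul(199, I, Pow(346658, Rational(1, 2)))), Rational(1, 2))) ≈ Add(0.010608, Mul(139.46, I))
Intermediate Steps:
T = -9 (T = Add(-6, -3) = -9)
Function('Q')(I) = Add(I, Pow(Add(-9, Mul(49, Pow(I, -1))), Rational(1, 2))) (Function('Q')(I) = Add(I, Pow(Add(Mul(49, Pow(I, -1)), -9), Rational(1, 2))) = Add(I, Pow(Add(-9, Mul(49, Pow(I, -1))), Rational(1, 2))))
Pow(Add(-19647, Function('Q')(p)), Rational(1, 2)) = Pow(Add(-19647, Add(199, Pow(Add(-9, Mul(49, Pow(199, -1))), Rational(1, 2)))), Rational(1, 2)) = Pow(Add(-19647, Add(199, Pow(Add(-9, Mul(49, Rational(1, 199))), Rational(1, 2)))), Rational(1, 2)) = Pow(Add(-19647, Add(199, Pow(Add(-9, Rational(49, 199)), Rational(1, 2)))), Rational(1, 2)) = Pow(Add(-19647, Add(199, Pow(Rational(-1742, 199), Rational(1, 2)))), Rational(1, 2)) = Pow(Add(-19647, Add(199, Mul(Rational(1, 199), I, Pow(346658, Rational(1, 2))))), Rational(1, 2)) = Pow(Add(-19448, Mul(Rational(1, 199), I, Pow(346658, Rational(1, 2)))), Rational(1, 2))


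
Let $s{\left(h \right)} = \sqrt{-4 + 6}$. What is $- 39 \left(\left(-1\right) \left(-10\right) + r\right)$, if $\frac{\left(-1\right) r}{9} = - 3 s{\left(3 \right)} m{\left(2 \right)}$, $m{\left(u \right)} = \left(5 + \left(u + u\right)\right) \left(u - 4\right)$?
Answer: $-390 + 18954 \sqrt{2} \approx 26415.0$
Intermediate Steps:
$s{\left(h \right)} = \sqrt{2}$
$m{\left(u \right)} = \left(-4 + u\right) \left(5 + 2 u\right)$ ($m{\left(u \right)} = \left(5 + 2 u\right) \left(-4 + u\right) = \left(-4 + u\right) \left(5 + 2 u\right)$)
$r = - 486 \sqrt{2}$ ($r = - 9 - 3 \sqrt{2} \left(-20 - 6 + 2 \cdot 2^{2}\right) = - 9 - 3 \sqrt{2} \left(-20 - 6 + 2 \cdot 4\right) = - 9 - 3 \sqrt{2} \left(-20 - 6 + 8\right) = - 9 - 3 \sqrt{2} \left(-18\right) = - 9 \cdot 54 \sqrt{2} = - 486 \sqrt{2} \approx -687.31$)
$- 39 \left(\left(-1\right) \left(-10\right) + r\right) = - 39 \left(\left(-1\right) \left(-10\right) - 486 \sqrt{2}\right) = - 39 \left(10 - 486 \sqrt{2}\right) = -390 + 18954 \sqrt{2}$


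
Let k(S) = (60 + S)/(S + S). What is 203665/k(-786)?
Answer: 4850930/11 ≈ 4.4099e+5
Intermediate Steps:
k(S) = (60 + S)/(2*S) (k(S) = (60 + S)/((2*S)) = (60 + S)*(1/(2*S)) = (60 + S)/(2*S))
203665/k(-786) = 203665/(((½)*(60 - 786)/(-786))) = 203665/(((½)*(-1/786)*(-726))) = 203665/(121/262) = 203665*(262/121) = 4850930/11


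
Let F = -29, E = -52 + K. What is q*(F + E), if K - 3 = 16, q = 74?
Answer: -4588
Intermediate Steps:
K = 19 (K = 3 + 16 = 19)
E = -33 (E = -52 + 19 = -33)
q*(F + E) = 74*(-29 - 33) = 74*(-62) = -4588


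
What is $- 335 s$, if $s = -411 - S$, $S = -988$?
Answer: $-193295$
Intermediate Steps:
$s = 577$ ($s = -411 - -988 = -411 + 988 = 577$)
$- 335 s = \left(-335\right) 577 = -193295$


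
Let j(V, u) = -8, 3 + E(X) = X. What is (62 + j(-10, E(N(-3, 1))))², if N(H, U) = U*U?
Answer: 2916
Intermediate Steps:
N(H, U) = U²
E(X) = -3 + X
(62 + j(-10, E(N(-3, 1))))² = (62 - 8)² = 54² = 2916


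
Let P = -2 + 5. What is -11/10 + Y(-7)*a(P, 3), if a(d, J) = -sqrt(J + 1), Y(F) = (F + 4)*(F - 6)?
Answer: -791/10 ≈ -79.100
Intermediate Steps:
Y(F) = (-6 + F)*(4 + F) (Y(F) = (4 + F)*(-6 + F) = (-6 + F)*(4 + F))
P = 3
a(d, J) = -sqrt(1 + J)
-11/10 + Y(-7)*a(P, 3) = -11/10 + (-24 + (-7)**2 - 2*(-7))*(-sqrt(1 + 3)) = -11*1/10 + (-24 + 49 + 14)*(-sqrt(4)) = -11/10 + 39*(-1*2) = -11/10 + 39*(-2) = -11/10 - 78 = -791/10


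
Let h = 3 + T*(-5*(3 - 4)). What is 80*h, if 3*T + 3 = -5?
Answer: -2480/3 ≈ -826.67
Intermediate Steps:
T = -8/3 (T = -1 + (⅓)*(-5) = -1 - 5/3 = -8/3 ≈ -2.6667)
h = -31/3 (h = 3 - (-40)*(3 - 4)/3 = 3 - (-40)*(-1)/3 = 3 - 8/3*5 = 3 - 40/3 = -31/3 ≈ -10.333)
80*h = 80*(-31/3) = -2480/3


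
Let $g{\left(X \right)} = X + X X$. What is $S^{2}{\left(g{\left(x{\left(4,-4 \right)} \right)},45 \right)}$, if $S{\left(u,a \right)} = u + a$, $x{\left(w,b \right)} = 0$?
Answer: $2025$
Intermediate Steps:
$g{\left(X \right)} = X + X^{2}$
$S{\left(u,a \right)} = a + u$
$S^{2}{\left(g{\left(x{\left(4,-4 \right)} \right)},45 \right)} = \left(45 + 0 \left(1 + 0\right)\right)^{2} = \left(45 + 0 \cdot 1\right)^{2} = \left(45 + 0\right)^{2} = 45^{2} = 2025$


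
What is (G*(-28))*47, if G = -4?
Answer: 5264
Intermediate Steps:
(G*(-28))*47 = -4*(-28)*47 = 112*47 = 5264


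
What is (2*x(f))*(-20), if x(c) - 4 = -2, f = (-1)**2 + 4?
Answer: -80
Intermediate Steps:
f = 5 (f = 1 + 4 = 5)
x(c) = 2 (x(c) = 4 - 2 = 2)
(2*x(f))*(-20) = (2*2)*(-20) = 4*(-20) = -80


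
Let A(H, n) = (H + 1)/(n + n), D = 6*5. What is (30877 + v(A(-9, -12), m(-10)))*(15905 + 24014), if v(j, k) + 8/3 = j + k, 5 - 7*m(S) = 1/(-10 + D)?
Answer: 517655899783/420 ≈ 1.2325e+9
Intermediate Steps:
D = 30
A(H, n) = (1 + H)/(2*n) (A(H, n) = (1 + H)/((2*n)) = (1 + H)*(1/(2*n)) = (1 + H)/(2*n))
m(S) = 99/140 (m(S) = 5/7 - 1/(7*(-10 + 30)) = 5/7 - ⅐/20 = 5/7 - ⅐*1/20 = 5/7 - 1/140 = 99/140)
v(j, k) = -8/3 + j + k (v(j, k) = -8/3 + (j + k) = -8/3 + j + k)
(30877 + v(A(-9, -12), m(-10)))*(15905 + 24014) = (30877 + (-8/3 + (½)*(1 - 9)/(-12) + 99/140))*(15905 + 24014) = (30877 + (-8/3 + (½)*(-1/12)*(-8) + 99/140))*39919 = (30877 + (-8/3 + ⅓ + 99/140))*39919 = (30877 - 683/420)*39919 = (12967657/420)*39919 = 517655899783/420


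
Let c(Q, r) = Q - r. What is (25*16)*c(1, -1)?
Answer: 800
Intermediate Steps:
(25*16)*c(1, -1) = (25*16)*(1 - 1*(-1)) = 400*(1 + 1) = 400*2 = 800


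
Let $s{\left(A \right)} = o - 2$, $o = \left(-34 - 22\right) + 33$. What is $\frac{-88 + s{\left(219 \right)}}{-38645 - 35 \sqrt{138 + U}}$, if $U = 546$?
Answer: $\frac{873377}{298519625} - \frac{4746 \sqrt{19}}{298519625} \approx 0.0028564$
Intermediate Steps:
$o = -23$ ($o = -56 + 33 = -23$)
$s{\left(A \right)} = -25$ ($s{\left(A \right)} = -23 - 2 = -25$)
$\frac{-88 + s{\left(219 \right)}}{-38645 - 35 \sqrt{138 + U}} = \frac{-88 - 25}{-38645 - 35 \sqrt{138 + 546}} = - \frac{113}{-38645 - 35 \sqrt{684}} = - \frac{113}{-38645 - 35 \cdot 6 \sqrt{19}} = - \frac{113}{-38645 - 210 \sqrt{19}}$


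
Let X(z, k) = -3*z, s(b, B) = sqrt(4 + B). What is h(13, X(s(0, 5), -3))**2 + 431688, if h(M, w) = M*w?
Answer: 445377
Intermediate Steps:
h(13, X(s(0, 5), -3))**2 + 431688 = (13*(-3*sqrt(4 + 5)))**2 + 431688 = (13*(-3*sqrt(9)))**2 + 431688 = (13*(-3*3))**2 + 431688 = (13*(-9))**2 + 431688 = (-117)**2 + 431688 = 13689 + 431688 = 445377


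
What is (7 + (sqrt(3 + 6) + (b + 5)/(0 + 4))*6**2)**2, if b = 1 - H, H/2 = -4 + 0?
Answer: 58081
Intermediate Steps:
H = -8 (H = 2*(-4 + 0) = 2*(-4) = -8)
b = 9 (b = 1 - 1*(-8) = 1 + 8 = 9)
(7 + (sqrt(3 + 6) + (b + 5)/(0 + 4))*6**2)**2 = (7 + (sqrt(3 + 6) + (9 + 5)/(0 + 4))*6**2)**2 = (7 + (sqrt(9) + 14/4)*36)**2 = (7 + (3 + 14*(1/4))*36)**2 = (7 + (3 + 7/2)*36)**2 = (7 + (13/2)*36)**2 = (7 + 234)**2 = 241**2 = 58081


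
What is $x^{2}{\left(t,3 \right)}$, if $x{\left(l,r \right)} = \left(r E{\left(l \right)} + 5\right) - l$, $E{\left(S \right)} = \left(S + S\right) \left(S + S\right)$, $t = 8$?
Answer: $585225$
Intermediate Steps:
$E{\left(S \right)} = 4 S^{2}$ ($E{\left(S \right)} = 2 S 2 S = 4 S^{2}$)
$x{\left(l,r \right)} = 5 - l + 4 r l^{2}$ ($x{\left(l,r \right)} = \left(r 4 l^{2} + 5\right) - l = \left(4 r l^{2} + 5\right) - l = \left(5 + 4 r l^{2}\right) - l = 5 - l + 4 r l^{2}$)
$x^{2}{\left(t,3 \right)} = \left(5 - 8 + 4 \cdot 3 \cdot 8^{2}\right)^{2} = \left(5 - 8 + 4 \cdot 3 \cdot 64\right)^{2} = \left(5 - 8 + 768\right)^{2} = 765^{2} = 585225$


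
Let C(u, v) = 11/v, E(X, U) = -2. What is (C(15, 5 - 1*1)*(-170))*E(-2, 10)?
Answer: 935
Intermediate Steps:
(C(15, 5 - 1*1)*(-170))*E(-2, 10) = ((11/(5 - 1*1))*(-170))*(-2) = ((11/(5 - 1))*(-170))*(-2) = ((11/4)*(-170))*(-2) = -935/2*(-2) = 935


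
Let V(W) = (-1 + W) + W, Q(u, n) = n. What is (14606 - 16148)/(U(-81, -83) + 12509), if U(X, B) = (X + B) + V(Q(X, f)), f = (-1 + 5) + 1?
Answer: -257/2059 ≈ -0.12482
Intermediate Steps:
f = 5 (f = 4 + 1 = 5)
V(W) = -1 + 2*W
U(X, B) = 9 + B + X (U(X, B) = (X + B) + (-1 + 2*5) = (B + X) + (-1 + 10) = (B + X) + 9 = 9 + B + X)
(14606 - 16148)/(U(-81, -83) + 12509) = (14606 - 16148)/((9 - 83 - 81) + 12509) = -1542/(-155 + 12509) = -1542/12354 = -1542*1/12354 = -257/2059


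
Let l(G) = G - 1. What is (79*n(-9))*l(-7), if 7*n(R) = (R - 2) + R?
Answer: 12640/7 ≈ 1805.7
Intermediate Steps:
l(G) = -1 + G
n(R) = -2/7 + 2*R/7 (n(R) = ((R - 2) + R)/7 = ((-2 + R) + R)/7 = (-2 + 2*R)/7 = -2/7 + 2*R/7)
(79*n(-9))*l(-7) = (79*(-2/7 + (2/7)*(-9)))*(-1 - 7) = (79*(-2/7 - 18/7))*(-8) = (79*(-20/7))*(-8) = -1580/7*(-8) = 12640/7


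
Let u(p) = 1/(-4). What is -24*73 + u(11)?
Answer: -7009/4 ≈ -1752.3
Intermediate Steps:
u(p) = -¼
-24*73 + u(11) = -24*73 - ¼ = -1752 - ¼ = -7009/4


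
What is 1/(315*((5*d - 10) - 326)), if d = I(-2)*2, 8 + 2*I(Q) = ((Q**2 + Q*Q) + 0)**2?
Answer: -1/17640 ≈ -5.6689e-5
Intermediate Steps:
I(Q) = -4 + 2*Q**4 (I(Q) = -4 + ((Q**2 + Q*Q) + 0)**2/2 = -4 + ((Q**2 + Q**2) + 0)**2/2 = -4 + (2*Q**2 + 0)**2/2 = -4 + (2*Q**2)**2/2 = -4 + (4*Q**4)/2 = -4 + 2*Q**4)
d = 56 (d = (-4 + 2*(-2)**4)*2 = (-4 + 2*16)*2 = (-4 + 32)*2 = 28*2 = 56)
1/(315*((5*d - 10) - 326)) = 1/(315*((5*56 - 10) - 326)) = 1/(315*((280 - 10) - 326)) = 1/(315*(270 - 326)) = 1/(315*(-56)) = 1/(-17640) = -1/17640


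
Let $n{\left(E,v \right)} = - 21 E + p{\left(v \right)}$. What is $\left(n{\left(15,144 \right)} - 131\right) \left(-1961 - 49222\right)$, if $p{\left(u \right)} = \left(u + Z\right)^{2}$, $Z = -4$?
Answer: $-980359182$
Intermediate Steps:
$p{\left(u \right)} = \left(-4 + u\right)^{2}$ ($p{\left(u \right)} = \left(u - 4\right)^{2} = \left(-4 + u\right)^{2}$)
$n{\left(E,v \right)} = \left(-4 + v\right)^{2} - 21 E$ ($n{\left(E,v \right)} = - 21 E + \left(-4 + v\right)^{2} = \left(-4 + v\right)^{2} - 21 E$)
$\left(n{\left(15,144 \right)} - 131\right) \left(-1961 - 49222\right) = \left(\left(\left(-4 + 144\right)^{2} - 315\right) - 131\right) \left(-1961 - 49222\right) = \left(\left(140^{2} - 315\right) - 131\right) \left(-51183\right) = \left(\left(19600 - 315\right) - 131\right) \left(-51183\right) = \left(19285 - 131\right) \left(-51183\right) = 19154 \left(-51183\right) = -980359182$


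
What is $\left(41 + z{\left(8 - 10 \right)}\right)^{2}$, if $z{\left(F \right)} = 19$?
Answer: $3600$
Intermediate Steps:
$\left(41 + z{\left(8 - 10 \right)}\right)^{2} = \left(41 + 19\right)^{2} = 60^{2} = 3600$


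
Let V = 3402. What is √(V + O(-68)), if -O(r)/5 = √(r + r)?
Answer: √(3402 - 10*I*√34) ≈ 58.329 - 0.4998*I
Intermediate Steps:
O(r) = -5*√2*√r (O(r) = -5*√(r + r) = -5*√2*√r)
√(V + O(-68)) = √(3402 - 5*√2*√(-68)) = √(3402 - 5*√2*2*I*√17) = √(3402 - 10*I*√34)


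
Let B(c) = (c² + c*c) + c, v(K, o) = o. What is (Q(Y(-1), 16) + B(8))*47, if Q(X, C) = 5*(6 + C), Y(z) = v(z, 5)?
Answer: 11562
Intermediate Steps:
Y(z) = 5
B(c) = c + 2*c² (B(c) = (c² + c²) + c = 2*c² + c = c + 2*c²)
Q(X, C) = 30 + 5*C
(Q(Y(-1), 16) + B(8))*47 = ((30 + 5*16) + 8*(1 + 2*8))*47 = ((30 + 80) + 8*(1 + 16))*47 = (110 + 8*17)*47 = (110 + 136)*47 = 246*47 = 11562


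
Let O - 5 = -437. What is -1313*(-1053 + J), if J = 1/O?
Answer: 597279761/432 ≈ 1.3826e+6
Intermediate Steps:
O = -432 (O = 5 - 437 = -432)
J = -1/432 (J = 1/(-432) = -1/432 ≈ -0.0023148)
-1313*(-1053 + J) = -1313*(-1053 - 1/432) = -1313*(-454897/432) = 597279761/432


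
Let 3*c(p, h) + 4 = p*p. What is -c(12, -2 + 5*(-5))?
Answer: -140/3 ≈ -46.667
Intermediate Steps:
c(p, h) = -4/3 + p**2/3 (c(p, h) = -4/3 + (p*p)/3 = -4/3 + p**2/3)
-c(12, -2 + 5*(-5)) = -(-4/3 + (1/3)*12**2) = -(-4/3 + (1/3)*144) = -(-4/3 + 48) = -1*140/3 = -140/3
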